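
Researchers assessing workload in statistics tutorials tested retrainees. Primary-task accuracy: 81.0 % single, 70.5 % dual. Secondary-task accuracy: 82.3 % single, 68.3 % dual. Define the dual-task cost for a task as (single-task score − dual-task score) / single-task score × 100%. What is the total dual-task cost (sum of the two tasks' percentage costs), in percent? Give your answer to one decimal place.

Primary cost = (81.0 − 70.5) / 81.0 × 100% = 12.9630%.
Secondary cost = (82.3 − 68.3) / 82.3 × 100% = 17.0109%.
Total = 12.9630% + 17.0109% = 29.9739% ≈ 30.0%.

30.0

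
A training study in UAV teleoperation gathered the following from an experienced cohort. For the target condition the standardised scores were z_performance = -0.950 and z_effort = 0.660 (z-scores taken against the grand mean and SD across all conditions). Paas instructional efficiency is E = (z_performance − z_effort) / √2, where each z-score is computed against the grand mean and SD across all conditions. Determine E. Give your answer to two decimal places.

z_P − z_E = -0.950 − 0.660 = -1.6100.
E = -1.6100 / √2 = -1.6100 / 1.41421 = -1.1384 ≈ -1.14.

-1.14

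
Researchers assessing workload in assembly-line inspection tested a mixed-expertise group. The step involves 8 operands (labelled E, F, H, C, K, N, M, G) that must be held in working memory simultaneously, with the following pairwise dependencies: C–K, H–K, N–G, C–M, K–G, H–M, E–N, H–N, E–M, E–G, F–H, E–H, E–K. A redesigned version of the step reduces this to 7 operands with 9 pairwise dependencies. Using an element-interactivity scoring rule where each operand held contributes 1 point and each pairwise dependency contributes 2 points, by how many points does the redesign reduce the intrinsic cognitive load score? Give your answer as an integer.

Original: 8 × 1 + 13 × 2 = 8 + 26 = 34.
Redesigned: 7 × 1 + 9 × 2 = 7 + 18 = 25.
Reduction = 34 − 25 = 9.

9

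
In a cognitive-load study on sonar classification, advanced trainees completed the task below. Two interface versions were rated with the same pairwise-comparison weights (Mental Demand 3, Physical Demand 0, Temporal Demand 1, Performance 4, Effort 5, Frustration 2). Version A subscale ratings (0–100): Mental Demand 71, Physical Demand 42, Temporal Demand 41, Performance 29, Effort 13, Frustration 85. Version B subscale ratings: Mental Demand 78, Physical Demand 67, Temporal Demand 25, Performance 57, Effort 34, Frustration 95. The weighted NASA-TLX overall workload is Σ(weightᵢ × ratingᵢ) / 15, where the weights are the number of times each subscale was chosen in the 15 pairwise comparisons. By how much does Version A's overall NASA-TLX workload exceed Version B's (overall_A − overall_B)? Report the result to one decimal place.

-16.1

Version A weighted sum = 3·71 + 0·42 + 1·41 + 4·29 + 5·13 + 2·85 = 213 + 0 + 41 + 116 + 65 + 170 = 605; overall_A = 605/15 = 40.3333.
Version B weighted sum = 3·78 + 0·67 + 1·25 + 4·57 + 5·34 + 2·95 = 234 + 0 + 25 + 228 + 170 + 190 = 847; overall_B = 847/15 = 56.4667.
Difference = 40.3333 − 56.4667 = -16.1334 ≈ -16.1.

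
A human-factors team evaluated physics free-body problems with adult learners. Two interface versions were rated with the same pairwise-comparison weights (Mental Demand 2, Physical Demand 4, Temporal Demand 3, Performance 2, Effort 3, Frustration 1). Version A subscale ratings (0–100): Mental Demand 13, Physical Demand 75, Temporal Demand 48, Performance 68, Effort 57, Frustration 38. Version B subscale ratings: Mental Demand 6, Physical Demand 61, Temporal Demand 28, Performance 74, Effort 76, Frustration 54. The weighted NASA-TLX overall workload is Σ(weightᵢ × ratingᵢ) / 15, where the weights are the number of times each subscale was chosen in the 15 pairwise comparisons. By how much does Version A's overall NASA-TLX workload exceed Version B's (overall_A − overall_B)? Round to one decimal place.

3.0

Version A weighted sum = 2·13 + 4·75 + 3·48 + 2·68 + 3·57 + 1·38 = 26 + 300 + 144 + 136 + 171 + 38 = 815; overall_A = 815/15 = 54.3333.
Version B weighted sum = 2·6 + 4·61 + 3·28 + 2·74 + 3·76 + 1·54 = 12 + 244 + 84 + 148 + 228 + 54 = 770; overall_B = 770/15 = 51.3333.
Difference = 54.3333 − 51.3333 = 3.0000 ≈ 3.0.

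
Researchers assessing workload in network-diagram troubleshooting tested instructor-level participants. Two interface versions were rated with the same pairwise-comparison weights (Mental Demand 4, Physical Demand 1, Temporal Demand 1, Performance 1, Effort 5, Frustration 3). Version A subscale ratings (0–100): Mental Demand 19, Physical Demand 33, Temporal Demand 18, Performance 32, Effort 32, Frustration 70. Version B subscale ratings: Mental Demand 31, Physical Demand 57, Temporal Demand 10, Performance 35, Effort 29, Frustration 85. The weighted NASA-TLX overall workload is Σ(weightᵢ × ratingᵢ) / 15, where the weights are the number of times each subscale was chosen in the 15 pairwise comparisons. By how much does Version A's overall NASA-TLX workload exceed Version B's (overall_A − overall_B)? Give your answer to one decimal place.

Version A weighted sum = 4·19 + 1·33 + 1·18 + 1·32 + 5·32 + 3·70 = 76 + 33 + 18 + 32 + 160 + 210 = 529; overall_A = 529/15 = 35.2667.
Version B weighted sum = 4·31 + 1·57 + 1·10 + 1·35 + 5·29 + 3·85 = 124 + 57 + 10 + 35 + 145 + 255 = 626; overall_B = 626/15 = 41.7333.
Difference = 35.2667 − 41.7333 = -6.4666 ≈ -6.5.

-6.5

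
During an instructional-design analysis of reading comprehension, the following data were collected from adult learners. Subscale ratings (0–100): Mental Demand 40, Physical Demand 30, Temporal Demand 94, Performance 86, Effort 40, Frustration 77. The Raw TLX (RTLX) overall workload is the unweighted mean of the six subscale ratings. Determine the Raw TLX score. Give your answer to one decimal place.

61.2

Sum of ratings = 40 + 30 + 94 + 86 + 40 + 77 = 367.
RTLX = 367 / 6 = 61.1667 ≈ 61.2.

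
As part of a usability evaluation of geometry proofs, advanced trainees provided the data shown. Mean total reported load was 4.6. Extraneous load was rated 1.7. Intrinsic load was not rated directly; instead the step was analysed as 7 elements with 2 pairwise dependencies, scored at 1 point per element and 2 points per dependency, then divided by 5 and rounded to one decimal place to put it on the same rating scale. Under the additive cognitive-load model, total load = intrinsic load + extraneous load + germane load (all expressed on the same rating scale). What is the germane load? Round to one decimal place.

Intrinsic (element-interactivity): (7 × 1 + 2 × 2) / 5 = 11 / 5 = 2.2000 → 2.2.
germane load = total − intrinsic − extraneous
             = 4.6 − 2.2 − 1.7 = 0.7.

0.7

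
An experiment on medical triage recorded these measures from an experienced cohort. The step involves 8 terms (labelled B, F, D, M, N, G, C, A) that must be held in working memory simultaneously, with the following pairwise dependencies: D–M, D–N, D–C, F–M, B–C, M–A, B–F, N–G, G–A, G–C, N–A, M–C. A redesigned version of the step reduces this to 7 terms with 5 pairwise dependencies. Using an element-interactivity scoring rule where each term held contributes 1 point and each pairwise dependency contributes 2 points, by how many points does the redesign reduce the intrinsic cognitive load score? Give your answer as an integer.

15

Original: 8 × 1 + 12 × 2 = 8 + 24 = 32.
Redesigned: 7 × 1 + 5 × 2 = 7 + 10 = 17.
Reduction = 32 − 17 = 15.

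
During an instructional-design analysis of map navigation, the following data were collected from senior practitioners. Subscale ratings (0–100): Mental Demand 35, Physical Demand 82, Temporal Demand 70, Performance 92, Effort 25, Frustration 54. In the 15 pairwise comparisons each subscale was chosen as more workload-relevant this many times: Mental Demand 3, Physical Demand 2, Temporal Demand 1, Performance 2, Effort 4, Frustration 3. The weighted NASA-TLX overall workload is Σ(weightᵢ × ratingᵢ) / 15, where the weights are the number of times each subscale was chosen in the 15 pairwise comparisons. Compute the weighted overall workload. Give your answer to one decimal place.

The tallies are the weights (they sum to 15).
Weighted sum = 3·35 + 2·82 + 1·70 + 2·92 + 4·25 + 3·54
            = 105 + 164 + 70 + 184 + 100 + 162 = 785.
Overall workload = 785 / 15 = 52.3333 ≈ 52.3.

52.3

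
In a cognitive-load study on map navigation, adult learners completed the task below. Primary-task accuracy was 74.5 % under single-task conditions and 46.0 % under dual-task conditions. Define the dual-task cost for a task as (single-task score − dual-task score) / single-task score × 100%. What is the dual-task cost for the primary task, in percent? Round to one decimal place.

38.3

Cost = (74.5 − 46.0) / 74.5 × 100%
     = 28.5000 / 74.5 × 100% = 38.2550%.
≈ 38.3%.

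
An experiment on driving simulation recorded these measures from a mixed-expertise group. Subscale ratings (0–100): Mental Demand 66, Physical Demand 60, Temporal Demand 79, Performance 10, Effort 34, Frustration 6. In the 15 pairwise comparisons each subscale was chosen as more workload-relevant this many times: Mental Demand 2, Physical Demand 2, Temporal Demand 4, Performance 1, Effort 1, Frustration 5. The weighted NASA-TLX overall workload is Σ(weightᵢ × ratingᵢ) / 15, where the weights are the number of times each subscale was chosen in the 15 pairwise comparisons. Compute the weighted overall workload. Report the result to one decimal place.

The tallies are the weights (they sum to 15).
Weighted sum = 2·66 + 2·60 + 4·79 + 1·10 + 1·34 + 5·6
            = 132 + 120 + 316 + 10 + 34 + 30 = 642.
Overall workload = 642 / 15 = 42.8000 ≈ 42.8.

42.8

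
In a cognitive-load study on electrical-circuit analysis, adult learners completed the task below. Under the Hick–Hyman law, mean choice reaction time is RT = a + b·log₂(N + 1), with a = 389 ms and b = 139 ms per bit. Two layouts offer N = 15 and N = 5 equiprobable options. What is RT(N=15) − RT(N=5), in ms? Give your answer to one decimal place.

RT(15) = 389 + 139·log₂(16) = 389 + 139·4.0000 = 945.0000 ms.
RT(5) = 389 + 139·log₂(6) = 389 + 139·2.5850 = 748.3150 ms.
Difference = 945.0000 − 748.3150 = 196.6850 ≈ 196.7 ms.

196.7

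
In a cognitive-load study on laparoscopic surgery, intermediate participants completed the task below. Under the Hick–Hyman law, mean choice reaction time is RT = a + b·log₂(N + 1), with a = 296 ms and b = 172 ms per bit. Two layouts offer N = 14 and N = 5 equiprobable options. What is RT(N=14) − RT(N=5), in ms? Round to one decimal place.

RT(14) = 296 + 172·log₂(15) = 296 + 172·3.9069 = 967.9868 ms.
RT(5) = 296 + 172·log₂(6) = 296 + 172·2.5850 = 740.6200 ms.
Difference = 967.9868 − 740.6200 = 227.3668 ≈ 227.4 ms.

227.4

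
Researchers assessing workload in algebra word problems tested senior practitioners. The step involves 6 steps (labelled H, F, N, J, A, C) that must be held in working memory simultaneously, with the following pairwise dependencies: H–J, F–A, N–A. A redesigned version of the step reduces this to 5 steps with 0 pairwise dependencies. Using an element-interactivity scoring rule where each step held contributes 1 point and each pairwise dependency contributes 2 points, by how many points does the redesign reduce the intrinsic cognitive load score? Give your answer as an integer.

Original: 6 × 1 + 3 × 2 = 6 + 6 = 12.
Redesigned: 5 × 1 + 0 × 2 = 5 + 0 = 5.
Reduction = 12 − 5 = 7.

7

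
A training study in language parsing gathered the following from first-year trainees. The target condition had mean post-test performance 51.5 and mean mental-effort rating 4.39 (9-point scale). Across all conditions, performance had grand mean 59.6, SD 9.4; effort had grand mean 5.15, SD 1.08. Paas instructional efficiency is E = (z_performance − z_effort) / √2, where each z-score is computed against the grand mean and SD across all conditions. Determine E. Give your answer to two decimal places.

-0.11

z_performance = (51.5 − 59.6) / 9.4 = -8.1000 / 9.4 = -0.8617.
z_effort = (4.39 − 5.15) / 1.08 = -0.7600 / 1.08 = -0.7037.
z_P − z_E = -0.8617 − (-0.7037) = -0.1580.
E = -0.1580 / √2 = -0.1580 / 1.41421 = -0.1117 ≈ -0.11.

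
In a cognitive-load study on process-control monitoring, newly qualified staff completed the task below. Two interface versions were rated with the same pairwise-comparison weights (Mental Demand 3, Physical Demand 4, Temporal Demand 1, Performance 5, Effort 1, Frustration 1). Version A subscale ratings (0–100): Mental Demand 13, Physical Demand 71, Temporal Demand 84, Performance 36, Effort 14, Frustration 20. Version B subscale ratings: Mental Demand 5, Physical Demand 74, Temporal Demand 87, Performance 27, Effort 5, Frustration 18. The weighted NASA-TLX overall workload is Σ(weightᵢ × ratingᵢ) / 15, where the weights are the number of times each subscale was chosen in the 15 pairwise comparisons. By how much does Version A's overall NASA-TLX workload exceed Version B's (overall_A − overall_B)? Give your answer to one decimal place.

4.3

Version A weighted sum = 3·13 + 4·71 + 1·84 + 5·36 + 1·14 + 1·20 = 39 + 284 + 84 + 180 + 14 + 20 = 621; overall_A = 621/15 = 41.4000.
Version B weighted sum = 3·5 + 4·74 + 1·87 + 5·27 + 1·5 + 1·18 = 15 + 296 + 87 + 135 + 5 + 18 = 556; overall_B = 556/15 = 37.0667.
Difference = 41.4000 − 37.0667 = 4.3333 ≈ 4.3.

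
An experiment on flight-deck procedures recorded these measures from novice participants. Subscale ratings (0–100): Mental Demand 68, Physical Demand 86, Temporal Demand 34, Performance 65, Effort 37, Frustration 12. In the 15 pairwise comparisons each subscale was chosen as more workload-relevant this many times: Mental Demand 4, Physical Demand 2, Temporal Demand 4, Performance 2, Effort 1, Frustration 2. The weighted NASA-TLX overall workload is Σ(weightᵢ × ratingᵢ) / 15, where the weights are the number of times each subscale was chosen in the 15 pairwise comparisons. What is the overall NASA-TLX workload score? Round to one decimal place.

The tallies are the weights (they sum to 15).
Weighted sum = 4·68 + 2·86 + 4·34 + 2·65 + 1·37 + 2·12
            = 272 + 172 + 136 + 130 + 37 + 24 = 771.
Overall workload = 771 / 15 = 51.4000 ≈ 51.4.

51.4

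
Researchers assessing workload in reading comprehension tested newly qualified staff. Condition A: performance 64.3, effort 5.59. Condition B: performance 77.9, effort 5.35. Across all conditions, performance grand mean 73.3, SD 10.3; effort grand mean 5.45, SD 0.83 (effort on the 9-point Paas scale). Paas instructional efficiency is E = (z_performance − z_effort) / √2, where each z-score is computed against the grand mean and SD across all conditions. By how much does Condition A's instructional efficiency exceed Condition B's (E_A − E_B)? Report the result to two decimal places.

-1.14

Condition A: z_P = (64.3 − 73.3)/10.3 = -0.8738; z_E = (5.59 − 5.45)/0.83 = 0.1687; E_A = (-0.8738 − 0.1687)/√2 = -0.7372.
Condition B: z_P = (77.9 − 73.3)/10.3 = 0.4466; z_E = (5.35 − 5.45)/0.83 = -0.1205; E_B = (0.4466 − (-0.1205))/√2 = 0.4010.
E_A − E_B = -0.7372 − 0.4010 = -1.1382 ≈ -1.14.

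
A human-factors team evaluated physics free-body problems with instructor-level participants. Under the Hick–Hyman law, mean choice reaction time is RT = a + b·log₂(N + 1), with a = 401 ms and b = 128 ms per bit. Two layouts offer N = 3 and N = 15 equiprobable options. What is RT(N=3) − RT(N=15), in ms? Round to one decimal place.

RT(3) = 401 + 128·log₂(4) = 401 + 128·2.0000 = 657.0000 ms.
RT(15) = 401 + 128·log₂(16) = 401 + 128·4.0000 = 913.0000 ms.
Difference = 657.0000 − 913.0000 = -256.0000 ≈ -256.0 ms.

-256.0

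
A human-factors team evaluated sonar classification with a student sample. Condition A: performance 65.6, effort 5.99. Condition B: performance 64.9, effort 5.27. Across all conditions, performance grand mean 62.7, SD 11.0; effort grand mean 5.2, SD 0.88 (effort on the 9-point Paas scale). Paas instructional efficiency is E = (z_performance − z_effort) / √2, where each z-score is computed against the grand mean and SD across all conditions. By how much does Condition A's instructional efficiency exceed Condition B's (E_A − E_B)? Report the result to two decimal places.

-0.53

Condition A: z_P = (65.6 − 62.7)/11.0 = 0.2636; z_E = (5.99 − 5.2)/0.88 = 0.8977; E_A = (0.2636 − 0.8977)/√2 = -0.4484.
Condition B: z_P = (64.9 − 62.7)/11.0 = 0.2000; z_E = (5.27 − 5.2)/0.88 = 0.0795; E_B = (0.2000 − 0.0795)/√2 = 0.0852.
E_A − E_B = -0.4484 − 0.0852 = -0.5336 ≈ -0.53.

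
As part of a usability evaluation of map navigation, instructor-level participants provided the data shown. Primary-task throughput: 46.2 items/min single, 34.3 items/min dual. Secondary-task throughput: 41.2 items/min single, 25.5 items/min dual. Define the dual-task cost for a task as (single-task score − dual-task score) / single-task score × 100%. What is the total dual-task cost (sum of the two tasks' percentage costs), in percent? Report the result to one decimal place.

63.9

Primary cost = (46.2 − 34.3) / 46.2 × 100% = 25.7576%.
Secondary cost = (41.2 − 25.5) / 41.2 × 100% = 38.1068%.
Total = 25.7576% + 38.1068% = 63.8644% ≈ 63.9%.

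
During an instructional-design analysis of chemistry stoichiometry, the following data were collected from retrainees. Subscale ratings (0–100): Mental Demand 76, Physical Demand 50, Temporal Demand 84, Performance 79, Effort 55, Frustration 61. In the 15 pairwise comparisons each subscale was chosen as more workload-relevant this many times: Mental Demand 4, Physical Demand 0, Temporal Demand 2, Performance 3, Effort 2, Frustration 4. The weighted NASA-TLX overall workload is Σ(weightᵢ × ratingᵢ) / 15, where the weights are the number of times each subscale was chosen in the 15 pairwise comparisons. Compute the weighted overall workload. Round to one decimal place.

The tallies are the weights (they sum to 15).
Weighted sum = 4·76 + 0·50 + 2·84 + 3·79 + 2·55 + 4·61
            = 304 + 0 + 168 + 237 + 110 + 244 = 1063.
Overall workload = 1063 / 15 = 70.8667 ≈ 70.9.

70.9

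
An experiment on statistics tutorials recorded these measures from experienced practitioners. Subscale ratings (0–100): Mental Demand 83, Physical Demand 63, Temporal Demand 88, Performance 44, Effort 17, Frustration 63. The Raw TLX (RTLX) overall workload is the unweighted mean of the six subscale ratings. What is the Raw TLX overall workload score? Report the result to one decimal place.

Sum of ratings = 83 + 63 + 88 + 44 + 17 + 63 = 358.
RTLX = 358 / 6 = 59.6667 ≈ 59.7.

59.7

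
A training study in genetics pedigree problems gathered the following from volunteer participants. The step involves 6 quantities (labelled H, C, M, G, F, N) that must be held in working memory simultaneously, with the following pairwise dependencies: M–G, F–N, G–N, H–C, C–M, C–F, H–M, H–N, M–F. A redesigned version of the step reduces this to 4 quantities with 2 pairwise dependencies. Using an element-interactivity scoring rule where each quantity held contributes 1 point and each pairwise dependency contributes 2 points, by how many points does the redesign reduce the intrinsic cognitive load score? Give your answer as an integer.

Original: 6 × 1 + 9 × 2 = 6 + 18 = 24.
Redesigned: 4 × 1 + 2 × 2 = 4 + 4 = 8.
Reduction = 24 − 8 = 16.

16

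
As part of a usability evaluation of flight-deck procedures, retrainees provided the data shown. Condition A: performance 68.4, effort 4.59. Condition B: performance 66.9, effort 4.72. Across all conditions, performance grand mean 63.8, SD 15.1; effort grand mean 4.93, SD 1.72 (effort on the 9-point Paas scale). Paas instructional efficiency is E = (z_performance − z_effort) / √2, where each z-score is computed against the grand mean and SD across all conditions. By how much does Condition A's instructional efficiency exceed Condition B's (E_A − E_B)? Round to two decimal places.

0.12

Condition A: z_P = (68.4 − 63.8)/15.1 = 0.3046; z_E = (4.59 − 4.93)/1.72 = -0.1977; E_A = (0.3046 − (-0.1977))/√2 = 0.3552.
Condition B: z_P = (66.9 − 63.8)/15.1 = 0.2053; z_E = (4.72 − 4.93)/1.72 = -0.1221; E_B = (0.2053 − (-0.1221))/√2 = 0.2315.
E_A − E_B = 0.3552 − 0.2315 = 0.1237 ≈ 0.12.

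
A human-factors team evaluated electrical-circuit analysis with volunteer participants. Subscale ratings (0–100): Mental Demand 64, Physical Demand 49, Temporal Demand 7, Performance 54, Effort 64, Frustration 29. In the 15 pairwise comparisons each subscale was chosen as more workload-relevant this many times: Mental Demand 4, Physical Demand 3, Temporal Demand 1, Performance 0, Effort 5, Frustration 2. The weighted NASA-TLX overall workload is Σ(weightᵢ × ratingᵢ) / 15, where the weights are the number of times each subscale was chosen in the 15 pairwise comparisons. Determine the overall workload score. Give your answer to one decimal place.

52.5

The tallies are the weights (they sum to 15).
Weighted sum = 4·64 + 3·49 + 1·7 + 0·54 + 5·64 + 2·29
            = 256 + 147 + 7 + 0 + 320 + 58 = 788.
Overall workload = 788 / 15 = 52.5333 ≈ 52.5.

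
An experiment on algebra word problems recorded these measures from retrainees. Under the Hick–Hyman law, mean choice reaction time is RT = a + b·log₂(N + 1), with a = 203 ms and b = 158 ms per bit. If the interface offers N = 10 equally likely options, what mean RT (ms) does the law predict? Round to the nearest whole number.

750

log₂(10 + 1) = log₂(11) = 3.4594.
RT = 203 + 158 × 3.4594 = 203 + 546.5852 = 749.5852 ms.
≈ 750 ms.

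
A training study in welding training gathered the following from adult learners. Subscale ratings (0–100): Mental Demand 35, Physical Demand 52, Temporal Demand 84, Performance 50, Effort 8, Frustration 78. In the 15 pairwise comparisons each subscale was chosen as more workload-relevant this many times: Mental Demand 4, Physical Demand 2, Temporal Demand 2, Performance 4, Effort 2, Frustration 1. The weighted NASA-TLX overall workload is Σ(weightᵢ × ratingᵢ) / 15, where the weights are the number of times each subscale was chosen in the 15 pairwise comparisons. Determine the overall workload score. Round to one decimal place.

The tallies are the weights (they sum to 15).
Weighted sum = 4·35 + 2·52 + 2·84 + 4·50 + 2·8 + 1·78
            = 140 + 104 + 168 + 200 + 16 + 78 = 706.
Overall workload = 706 / 15 = 47.0667 ≈ 47.1.

47.1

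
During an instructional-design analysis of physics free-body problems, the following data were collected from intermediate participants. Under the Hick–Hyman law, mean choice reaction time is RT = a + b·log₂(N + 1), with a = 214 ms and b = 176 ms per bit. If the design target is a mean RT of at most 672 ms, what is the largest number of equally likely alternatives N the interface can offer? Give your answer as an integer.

Set 214 + 176·log₂(N + 1) ≤ 672.
log₂(N + 1) ≤ (672 − 214) / 176 = 2.6023.
N + 1 ≤ 2^2.6023 = 6.0725.
N ≤ 5.0725, so the largest integer N is 5.

5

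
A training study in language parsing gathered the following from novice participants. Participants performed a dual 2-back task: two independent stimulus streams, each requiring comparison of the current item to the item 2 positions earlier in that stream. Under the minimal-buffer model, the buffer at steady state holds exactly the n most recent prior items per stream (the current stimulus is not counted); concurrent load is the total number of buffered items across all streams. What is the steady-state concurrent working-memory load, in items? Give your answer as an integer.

Each stream's buffer holds its 2 most recent prior items.
Two independent streams: 2 × 2 = 4 buffered items at steady state.

4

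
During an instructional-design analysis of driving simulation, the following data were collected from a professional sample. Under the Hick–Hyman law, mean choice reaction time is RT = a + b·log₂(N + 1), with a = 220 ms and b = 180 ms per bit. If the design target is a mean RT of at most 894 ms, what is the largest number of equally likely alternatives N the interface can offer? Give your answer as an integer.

Set 220 + 180·log₂(N + 1) ≤ 894.
log₂(N + 1) ≤ (894 − 220) / 180 = 3.7444.
N + 1 ≤ 2^3.7444 = 13.4022.
N ≤ 12.4022, so the largest integer N is 12.

12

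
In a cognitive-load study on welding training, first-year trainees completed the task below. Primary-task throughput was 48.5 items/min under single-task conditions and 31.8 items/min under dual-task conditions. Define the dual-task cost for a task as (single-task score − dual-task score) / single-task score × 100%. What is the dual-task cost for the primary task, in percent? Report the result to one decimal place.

Cost = (48.5 − 31.8) / 48.5 × 100%
     = 16.7000 / 48.5 × 100% = 34.4330%.
≈ 34.4%.

34.4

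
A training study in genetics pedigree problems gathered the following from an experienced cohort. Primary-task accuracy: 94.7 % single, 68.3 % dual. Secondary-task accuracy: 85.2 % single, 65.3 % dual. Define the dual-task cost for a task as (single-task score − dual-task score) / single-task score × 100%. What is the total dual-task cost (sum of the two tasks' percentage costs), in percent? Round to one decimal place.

51.2

Primary cost = (94.7 − 68.3) / 94.7 × 100% = 27.8775%.
Secondary cost = (85.2 − 65.3) / 85.2 × 100% = 23.3568%.
Total = 27.8775% + 23.3568% = 51.2343% ≈ 51.2%.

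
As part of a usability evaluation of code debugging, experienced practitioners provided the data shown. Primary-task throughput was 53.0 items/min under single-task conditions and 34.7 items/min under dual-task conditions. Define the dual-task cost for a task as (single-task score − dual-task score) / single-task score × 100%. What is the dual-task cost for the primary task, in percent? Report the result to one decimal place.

Cost = (53.0 − 34.7) / 53.0 × 100%
     = 18.3000 / 53.0 × 100% = 34.5283%.
≈ 34.5%.

34.5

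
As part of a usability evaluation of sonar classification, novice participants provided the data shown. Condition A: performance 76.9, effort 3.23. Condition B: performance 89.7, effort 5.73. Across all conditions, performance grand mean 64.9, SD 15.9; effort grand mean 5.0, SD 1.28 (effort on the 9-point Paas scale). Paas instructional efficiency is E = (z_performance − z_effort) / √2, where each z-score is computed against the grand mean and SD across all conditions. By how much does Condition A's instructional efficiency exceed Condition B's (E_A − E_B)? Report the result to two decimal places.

0.81

Condition A: z_P = (76.9 − 64.9)/15.9 = 0.7547; z_E = (3.23 − 5.0)/1.28 = -1.3828; E_A = (0.7547 − (-1.3828))/√2 = 1.5114.
Condition B: z_P = (89.7 − 64.9)/15.9 = 1.5597; z_E = (5.73 − 5.0)/1.28 = 0.5703; E_B = (1.5597 − 0.5703)/√2 = 0.6996.
E_A − E_B = 1.5114 − 0.6996 = 0.8118 ≈ 0.81.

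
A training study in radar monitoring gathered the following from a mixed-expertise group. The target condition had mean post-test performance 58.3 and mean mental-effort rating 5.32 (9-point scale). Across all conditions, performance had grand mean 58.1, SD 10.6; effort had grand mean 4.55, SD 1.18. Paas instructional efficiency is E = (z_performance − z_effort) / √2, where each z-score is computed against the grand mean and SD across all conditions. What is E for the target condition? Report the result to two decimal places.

z_performance = (58.3 − 58.1) / 10.6 = 0.2000 / 10.6 = 0.0189.
z_effort = (5.32 − 4.55) / 1.18 = 0.7700 / 1.18 = 0.6525.
z_P − z_E = 0.0189 − 0.6525 = -0.6336.
E = -0.6336 / √2 = -0.6336 / 1.41421 = -0.4480 ≈ -0.45.

-0.45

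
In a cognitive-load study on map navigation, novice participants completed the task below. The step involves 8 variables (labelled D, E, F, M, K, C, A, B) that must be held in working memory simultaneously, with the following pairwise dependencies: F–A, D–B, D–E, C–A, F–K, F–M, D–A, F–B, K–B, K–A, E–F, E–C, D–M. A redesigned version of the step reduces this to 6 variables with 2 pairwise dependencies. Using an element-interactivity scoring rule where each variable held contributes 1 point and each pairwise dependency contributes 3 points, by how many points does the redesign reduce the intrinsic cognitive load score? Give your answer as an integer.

Original: 8 × 1 + 13 × 3 = 8 + 39 = 47.
Redesigned: 6 × 1 + 2 × 3 = 6 + 6 = 12.
Reduction = 47 − 12 = 35.

35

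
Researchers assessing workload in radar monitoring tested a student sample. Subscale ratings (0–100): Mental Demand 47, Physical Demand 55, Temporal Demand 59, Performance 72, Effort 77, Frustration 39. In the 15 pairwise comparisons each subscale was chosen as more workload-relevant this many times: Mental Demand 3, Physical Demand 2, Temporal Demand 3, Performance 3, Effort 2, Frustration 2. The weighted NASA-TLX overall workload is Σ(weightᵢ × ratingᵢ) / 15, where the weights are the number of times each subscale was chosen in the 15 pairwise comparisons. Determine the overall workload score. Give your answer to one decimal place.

The tallies are the weights (they sum to 15).
Weighted sum = 3·47 + 2·55 + 3·59 + 3·72 + 2·77 + 2·39
            = 141 + 110 + 177 + 216 + 154 + 78 = 876.
Overall workload = 876 / 15 = 58.4000 ≈ 58.4.

58.4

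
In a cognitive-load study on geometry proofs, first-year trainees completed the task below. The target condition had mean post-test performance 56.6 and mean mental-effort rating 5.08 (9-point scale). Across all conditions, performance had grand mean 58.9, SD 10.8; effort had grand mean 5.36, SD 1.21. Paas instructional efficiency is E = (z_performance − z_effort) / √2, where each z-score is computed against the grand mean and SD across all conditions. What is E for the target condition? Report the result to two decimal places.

0.01

z_performance = (56.6 − 58.9) / 10.8 = -2.3000 / 10.8 = -0.2130.
z_effort = (5.08 − 5.36) / 1.21 = -0.2800 / 1.21 = -0.2314.
z_P − z_E = -0.2130 − (-0.2314) = 0.0184.
E = 0.0184 / √2 = 0.0184 / 1.41421 = 0.0130 ≈ 0.01.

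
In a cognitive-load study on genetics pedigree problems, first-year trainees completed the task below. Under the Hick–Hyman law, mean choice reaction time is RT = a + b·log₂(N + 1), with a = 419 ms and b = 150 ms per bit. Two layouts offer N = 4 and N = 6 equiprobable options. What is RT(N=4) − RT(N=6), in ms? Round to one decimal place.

-72.8

RT(4) = 419 + 150·log₂(5) = 419 + 150·2.3219 = 767.2850 ms.
RT(6) = 419 + 150·log₂(7) = 419 + 150·2.8074 = 840.1100 ms.
Difference = 767.2850 − 840.1100 = -72.8250 ≈ -72.8 ms.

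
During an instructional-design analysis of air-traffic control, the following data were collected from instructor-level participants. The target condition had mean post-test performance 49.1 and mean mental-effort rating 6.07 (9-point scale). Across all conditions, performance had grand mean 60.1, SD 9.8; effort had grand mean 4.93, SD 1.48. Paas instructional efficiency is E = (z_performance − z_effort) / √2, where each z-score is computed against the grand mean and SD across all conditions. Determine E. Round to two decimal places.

-1.34

z_performance = (49.1 − 60.1) / 9.8 = -11.0000 / 9.8 = -1.1224.
z_effort = (6.07 − 4.93) / 1.48 = 1.1400 / 1.48 = 0.7703.
z_P − z_E = -1.1224 − 0.7703 = -1.8927.
E = -1.8927 / √2 = -1.8927 / 1.41421 = -1.3383 ≈ -1.34.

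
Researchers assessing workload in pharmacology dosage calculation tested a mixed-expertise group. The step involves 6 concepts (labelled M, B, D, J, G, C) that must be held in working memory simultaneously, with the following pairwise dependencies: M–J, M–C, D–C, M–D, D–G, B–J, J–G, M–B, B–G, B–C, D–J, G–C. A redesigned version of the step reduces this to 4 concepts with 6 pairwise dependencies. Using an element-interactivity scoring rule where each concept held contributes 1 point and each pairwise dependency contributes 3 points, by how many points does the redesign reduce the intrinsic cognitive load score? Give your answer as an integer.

20

Original: 6 × 1 + 12 × 3 = 6 + 36 = 42.
Redesigned: 4 × 1 + 6 × 3 = 4 + 18 = 22.
Reduction = 42 − 22 = 20.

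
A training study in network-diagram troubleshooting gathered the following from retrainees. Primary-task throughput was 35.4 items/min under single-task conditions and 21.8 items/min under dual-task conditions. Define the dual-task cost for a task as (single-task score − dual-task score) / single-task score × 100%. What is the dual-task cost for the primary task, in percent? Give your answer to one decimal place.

38.4

Cost = (35.4 − 21.8) / 35.4 × 100%
     = 13.6000 / 35.4 × 100% = 38.4181%.
≈ 38.4%.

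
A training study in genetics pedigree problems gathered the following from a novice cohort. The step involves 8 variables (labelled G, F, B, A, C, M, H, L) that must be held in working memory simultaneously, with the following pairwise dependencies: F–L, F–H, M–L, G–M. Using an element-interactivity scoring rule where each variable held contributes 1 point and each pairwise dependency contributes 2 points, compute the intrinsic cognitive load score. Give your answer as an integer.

Count of variables held simultaneously: 8.
Count of pairwise dependencies listed: 4.
Element contribution: 8 × 1 = 8.
Interaction contribution: 4 × 2 = 8.
Intrinsic load = 8 + 8 = 16.

16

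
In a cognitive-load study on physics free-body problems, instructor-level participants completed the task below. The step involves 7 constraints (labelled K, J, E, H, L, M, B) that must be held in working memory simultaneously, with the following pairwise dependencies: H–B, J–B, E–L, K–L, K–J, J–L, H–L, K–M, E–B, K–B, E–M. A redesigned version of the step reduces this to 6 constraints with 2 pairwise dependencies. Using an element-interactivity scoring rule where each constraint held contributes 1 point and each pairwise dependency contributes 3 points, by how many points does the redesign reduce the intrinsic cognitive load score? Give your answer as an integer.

28

Original: 7 × 1 + 11 × 3 = 7 + 33 = 40.
Redesigned: 6 × 1 + 2 × 3 = 6 + 6 = 12.
Reduction = 40 − 12 = 28.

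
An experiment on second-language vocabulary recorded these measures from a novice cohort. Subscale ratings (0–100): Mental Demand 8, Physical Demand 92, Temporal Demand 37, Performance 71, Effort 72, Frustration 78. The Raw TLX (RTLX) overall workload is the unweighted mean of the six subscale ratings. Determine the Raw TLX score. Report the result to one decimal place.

59.7

Sum of ratings = 8 + 92 + 37 + 71 + 72 + 78 = 358.
RTLX = 358 / 6 = 59.6667 ≈ 59.7.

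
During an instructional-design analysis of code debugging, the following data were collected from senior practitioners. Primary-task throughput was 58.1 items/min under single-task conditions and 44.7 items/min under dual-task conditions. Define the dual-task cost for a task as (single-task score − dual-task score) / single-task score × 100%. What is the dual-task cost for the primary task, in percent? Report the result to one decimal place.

Cost = (58.1 − 44.7) / 58.1 × 100%
     = 13.4000 / 58.1 × 100% = 23.0637%.
≈ 23.1%.

23.1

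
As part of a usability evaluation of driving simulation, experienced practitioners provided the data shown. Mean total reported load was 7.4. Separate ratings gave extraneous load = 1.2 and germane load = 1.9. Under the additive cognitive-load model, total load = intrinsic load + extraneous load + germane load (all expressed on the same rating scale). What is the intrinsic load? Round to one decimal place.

4.3

intrinsic load = total − extraneous − germane
             = 7.4 − 1.2 − 1.9 = 4.3.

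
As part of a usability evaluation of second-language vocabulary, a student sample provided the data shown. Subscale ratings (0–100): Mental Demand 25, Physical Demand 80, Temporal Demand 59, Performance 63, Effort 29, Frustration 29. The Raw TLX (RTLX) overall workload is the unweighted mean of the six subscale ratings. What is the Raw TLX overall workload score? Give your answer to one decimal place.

47.5

Sum of ratings = 25 + 80 + 59 + 63 + 29 + 29 = 285.
RTLX = 285 / 6 = 47.5000 ≈ 47.5.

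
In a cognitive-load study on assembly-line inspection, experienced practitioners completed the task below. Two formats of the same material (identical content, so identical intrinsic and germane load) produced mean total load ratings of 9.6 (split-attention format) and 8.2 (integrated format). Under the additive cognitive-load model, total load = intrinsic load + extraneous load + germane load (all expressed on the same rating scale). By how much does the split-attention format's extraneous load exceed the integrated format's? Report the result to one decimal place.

1.4

Intrinsic and germane load are equal across formats, so the difference in total load equals the difference in extraneous load.
Extraneous-load difference = 9.6 − 8.2 = 1.4.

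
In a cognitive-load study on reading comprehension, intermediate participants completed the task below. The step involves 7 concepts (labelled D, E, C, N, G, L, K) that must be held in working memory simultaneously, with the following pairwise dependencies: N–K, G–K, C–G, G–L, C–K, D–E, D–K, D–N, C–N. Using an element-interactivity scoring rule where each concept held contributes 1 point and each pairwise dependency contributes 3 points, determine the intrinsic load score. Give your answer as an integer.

34

Count of concepts held simultaneously: 7.
Count of pairwise dependencies listed: 9.
Element contribution: 7 × 1 = 7.
Interaction contribution: 9 × 3 = 27.
Intrinsic load = 7 + 27 = 34.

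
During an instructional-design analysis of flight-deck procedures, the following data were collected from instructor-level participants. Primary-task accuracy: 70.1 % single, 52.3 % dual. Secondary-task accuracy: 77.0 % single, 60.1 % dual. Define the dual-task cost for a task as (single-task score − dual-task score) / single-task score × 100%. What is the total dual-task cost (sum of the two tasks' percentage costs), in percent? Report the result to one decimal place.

47.3

Primary cost = (70.1 − 52.3) / 70.1 × 100% = 25.3923%.
Secondary cost = (77.0 − 60.1) / 77.0 × 100% = 21.9481%.
Total = 25.3923% + 21.9481% = 47.3404% ≈ 47.3%.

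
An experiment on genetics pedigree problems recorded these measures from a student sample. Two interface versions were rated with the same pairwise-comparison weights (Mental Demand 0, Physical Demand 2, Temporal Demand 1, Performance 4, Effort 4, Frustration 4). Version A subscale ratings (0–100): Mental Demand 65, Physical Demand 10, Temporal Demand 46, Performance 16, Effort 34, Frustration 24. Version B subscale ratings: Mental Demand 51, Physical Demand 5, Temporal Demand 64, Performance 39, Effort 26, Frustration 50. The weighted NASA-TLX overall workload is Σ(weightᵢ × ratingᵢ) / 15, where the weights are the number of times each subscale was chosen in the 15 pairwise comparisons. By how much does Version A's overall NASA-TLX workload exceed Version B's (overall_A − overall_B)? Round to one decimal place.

Version A weighted sum = 0·65 + 2·10 + 1·46 + 4·16 + 4·34 + 4·24 = 0 + 20 + 46 + 64 + 136 + 96 = 362; overall_A = 362/15 = 24.1333.
Version B weighted sum = 0·51 + 2·5 + 1·64 + 4·39 + 4·26 + 4·50 = 0 + 10 + 64 + 156 + 104 + 200 = 534; overall_B = 534/15 = 35.6000.
Difference = 24.1333 − 35.6000 = -11.4667 ≈ -11.5.

-11.5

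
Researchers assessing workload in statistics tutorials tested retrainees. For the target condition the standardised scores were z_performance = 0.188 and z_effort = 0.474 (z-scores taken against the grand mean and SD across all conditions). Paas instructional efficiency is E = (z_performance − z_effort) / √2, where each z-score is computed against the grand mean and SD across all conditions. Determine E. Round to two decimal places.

-0.20

z_P − z_E = 0.188 − 0.474 = -0.2860.
E = -0.2860 / √2 = -0.2860 / 1.41421 = -0.2022 ≈ -0.20.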